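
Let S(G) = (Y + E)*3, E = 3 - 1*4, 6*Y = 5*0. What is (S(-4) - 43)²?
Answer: 2116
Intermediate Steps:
Y = 0 (Y = (5*0)/6 = (⅙)*0 = 0)
E = -1 (E = 3 - 4 = -1)
S(G) = -3 (S(G) = (0 - 1)*3 = -1*3 = -3)
(S(-4) - 43)² = (-3 - 43)² = (-46)² = 2116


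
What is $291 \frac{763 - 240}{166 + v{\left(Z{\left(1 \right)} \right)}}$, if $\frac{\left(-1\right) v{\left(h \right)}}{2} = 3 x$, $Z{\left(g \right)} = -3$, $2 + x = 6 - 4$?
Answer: $\frac{152193}{166} \approx 916.83$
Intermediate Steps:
$x = 0$ ($x = -2 + \left(6 - 4\right) = -2 + 2 = 0$)
$v{\left(h \right)} = 0$ ($v{\left(h \right)} = - 2 \cdot 3 \cdot 0 = \left(-2\right) 0 = 0$)
$291 \frac{763 - 240}{166 + v{\left(Z{\left(1 \right)} \right)}} = 291 \frac{763 - 240}{166 + 0} = 291 \cdot \frac{523}{166} = \frac{152193}{166}$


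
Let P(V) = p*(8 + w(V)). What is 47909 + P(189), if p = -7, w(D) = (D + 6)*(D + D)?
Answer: -468117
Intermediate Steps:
w(D) = 2*D*(6 + D) (w(D) = (6 + D)*(2*D) = 2*D*(6 + D))
P(V) = -56 - 14*V*(6 + V) (P(V) = -7*(8 + 2*V*(6 + V)) = -56 - 14*V*(6 + V))
47909 + P(189) = 47909 + (-56 - 14*189*(6 + 189)) = 47909 + (-56 - 14*189*195) = 47909 + (-56 - 515970) = 47909 - 516026 = -468117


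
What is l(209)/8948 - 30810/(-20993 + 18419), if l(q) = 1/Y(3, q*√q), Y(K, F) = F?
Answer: 395/33 + √209/390857588 ≈ 11.970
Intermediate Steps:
l(q) = q^(-3/2) (l(q) = 1/(q*√q) = 1/(q^(3/2)) = q^(-3/2))
l(209)/8948 - 30810/(-20993 + 18419) = 1/(209^(3/2)*8948) - 30810/(-20993 + 18419) = (√209/43681)*(1/8948) - 30810/(-2574) = √209/390857588 - 30810*(-1/2574) = √209/390857588 + 395/33 = 395/33 + √209/390857588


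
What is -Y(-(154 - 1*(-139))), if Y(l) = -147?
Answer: 147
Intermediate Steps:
-Y(-(154 - 1*(-139))) = -1*(-147) = 147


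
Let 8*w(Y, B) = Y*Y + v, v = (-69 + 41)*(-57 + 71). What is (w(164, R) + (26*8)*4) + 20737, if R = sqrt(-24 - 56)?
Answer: 24882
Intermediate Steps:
R = 4*I*sqrt(5) (R = sqrt(-80) = 4*I*sqrt(5) ≈ 8.9443*I)
v = -392 (v = -28*14 = -392)
w(Y, B) = -49 + Y**2/8 (w(Y, B) = (Y*Y - 392)/8 = (Y**2 - 392)/8 = (-392 + Y**2)/8 = -49 + Y**2/8)
(w(164, R) + (26*8)*4) + 20737 = ((-49 + (1/8)*164**2) + (26*8)*4) + 20737 = ((-49 + (1/8)*26896) + 208*4) + 20737 = ((-49 + 3362) + 832) + 20737 = (3313 + 832) + 20737 = 4145 + 20737 = 24882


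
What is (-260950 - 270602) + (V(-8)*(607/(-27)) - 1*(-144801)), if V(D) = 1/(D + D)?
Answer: -167075825/432 ≈ -3.8675e+5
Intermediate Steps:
V(D) = 1/(2*D)
(-260950 - 270602) + (V(-8)*(607/(-27)) - 1*(-144801)) = (-260950 - 270602) + (((1/2)/(-8))*(607/(-27)) - 1*(-144801)) = -531552 + (((1/2)*(-1/8))*(607*(-1/27)) + 144801) = -531552 + (-1/16*(-607/27) + 144801) = -531552 + (607/432 + 144801) = -531552 + 62554639/432 = -167075825/432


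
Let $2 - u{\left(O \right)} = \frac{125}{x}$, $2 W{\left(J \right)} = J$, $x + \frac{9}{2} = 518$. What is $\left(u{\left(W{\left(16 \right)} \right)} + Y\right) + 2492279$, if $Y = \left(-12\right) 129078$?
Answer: $\frac{968815065}{1027} \approx 9.4335 \cdot 10^{5}$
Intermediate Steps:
$x = \frac{1027}{2}$ ($x = - \frac{9}{2} + 518 = \frac{1027}{2} \approx 513.5$)
$W{\left(J \right)} = \frac{J}{2}$
$u{\left(O \right)} = \frac{1804}{1027}$ ($u{\left(O \right)} = 2 - \frac{125}{\frac{1027}{2}} = 2 - 125 \cdot \frac{2}{1027} = 2 - \frac{250}{1027} = \frac{1804}{1027}$)
$Y = -1548936$
$\left(u{\left(W{\left(16 \right)} \right)} + Y\right) + 2492279 = \left(\frac{1804}{1027} - 1548936\right) + 2492279 = - \frac{1590755468}{1027} + 2492279 = \frac{968815065}{1027}$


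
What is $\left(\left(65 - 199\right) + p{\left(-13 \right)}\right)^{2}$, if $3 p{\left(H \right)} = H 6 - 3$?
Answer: $25921$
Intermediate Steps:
$p{\left(H \right)} = -1 + 2 H$ ($p{\left(H \right)} = \frac{H 6 - 3}{3} = \frac{6 H - 3}{3} = \frac{-3 + 6 H}{3} = -1 + 2 H$)
$\left(\left(65 - 199\right) + p{\left(-13 \right)}\right)^{2} = \left(\left(65 - 199\right) + \left(-1 + 2 \left(-13\right)\right)\right)^{2} = \left(\left(65 - 199\right) - 27\right)^{2} = \left(-134 - 27\right)^{2} = \left(-161\right)^{2} = 25921$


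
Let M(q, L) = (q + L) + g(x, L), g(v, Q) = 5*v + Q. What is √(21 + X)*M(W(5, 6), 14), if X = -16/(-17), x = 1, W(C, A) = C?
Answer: 38*√6341/17 ≈ 178.00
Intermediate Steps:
X = 16/17 (X = -16*(-1/17) = 16/17 ≈ 0.94118)
g(v, Q) = Q + 5*v
M(q, L) = 5 + q + 2*L (M(q, L) = (q + L) + (L + 5*1) = (L + q) + (L + 5) = (L + q) + (5 + L) = 5 + q + 2*L)
√(21 + X)*M(W(5, 6), 14) = √(21 + 16/17)*(5 + 5 + 2*14) = √(373/17)*(5 + 5 + 28) = (√6341/17)*38 = 38*√6341/17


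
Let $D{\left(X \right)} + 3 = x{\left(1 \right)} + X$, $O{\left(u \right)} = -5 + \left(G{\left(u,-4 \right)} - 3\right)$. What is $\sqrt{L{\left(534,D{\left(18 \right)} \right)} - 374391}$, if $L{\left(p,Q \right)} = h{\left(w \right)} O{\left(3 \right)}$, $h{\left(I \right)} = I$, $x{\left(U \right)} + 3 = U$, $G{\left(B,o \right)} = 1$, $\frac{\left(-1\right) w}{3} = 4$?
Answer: $i \sqrt{374307} \approx 611.81 i$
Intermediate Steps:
$w = -12$ ($w = \left(-3\right) 4 = -12$)
$x{\left(U \right)} = -3 + U$
$O{\left(u \right)} = -7$ ($O{\left(u \right)} = -5 + \left(1 - 3\right) = -5 - 2 = -7$)
$D{\left(X \right)} = -5 + X$ ($D{\left(X \right)} = -3 + \left(\left(-3 + 1\right) + X\right) = -3 + \left(-2 + X\right) = -5 + X$)
$L{\left(p,Q \right)} = 84$ ($L{\left(p,Q \right)} = \left(-12\right) \left(-7\right) = 84$)
$\sqrt{L{\left(534,D{\left(18 \right)} \right)} - 374391} = \sqrt{84 - 374391} = \sqrt{-374307} = i \sqrt{374307}$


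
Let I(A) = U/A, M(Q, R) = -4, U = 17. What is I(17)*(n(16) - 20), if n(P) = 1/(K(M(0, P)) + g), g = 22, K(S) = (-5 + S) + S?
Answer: -179/9 ≈ -19.889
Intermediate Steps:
K(S) = -5 + 2*S
n(P) = ⅑ (n(P) = 1/((-5 + 2*(-4)) + 22) = 1/((-5 - 8) + 22) = 1/(-13 + 22) = 1/9 = ⅑)
I(A) = 17/A
I(17)*(n(16) - 20) = (17/17)*(⅑ - 20) = (17*(1/17))*(-179/9) = 1*(-179/9) = -179/9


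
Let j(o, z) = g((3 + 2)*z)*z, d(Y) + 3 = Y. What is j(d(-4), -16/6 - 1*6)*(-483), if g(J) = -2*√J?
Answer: -8372*I*√390/3 ≈ -55111.0*I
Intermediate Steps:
d(Y) = -3 + Y
j(o, z) = -2*√5*z^(3/2) (j(o, z) = (-2*√z*√(3 + 2))*z = (-2*√5*√z)*z = -2*√5*z^(3/2))
j(d(-4), -16/6 - 1*6)*(-483) = -2*√5*(-16/6 - 1*6)^(3/2)*(-483) = -2*√5*(-16*⅙ - 6)^(3/2)*(-483) = -2*√5*(-8/3 - 6)^(3/2)*(-483) = -2*√5*(-26/3)^(3/2)*(-483) = -2*√5*(-26*I*√78/9)*(-483) = (52*I*√390/9)*(-483) = -8372*I*√390/3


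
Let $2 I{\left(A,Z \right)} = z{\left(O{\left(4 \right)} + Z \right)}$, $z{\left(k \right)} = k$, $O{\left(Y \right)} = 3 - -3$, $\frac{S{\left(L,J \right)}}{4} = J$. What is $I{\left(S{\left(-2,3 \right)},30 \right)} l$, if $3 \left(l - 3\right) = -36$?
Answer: $-162$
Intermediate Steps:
$S{\left(L,J \right)} = 4 J$
$O{\left(Y \right)} = 6$ ($O{\left(Y \right)} = 3 + 3 = 6$)
$I{\left(A,Z \right)} = 3 + \frac{Z}{2}$ ($I{\left(A,Z \right)} = \frac{6 + Z}{2} = 3 + \frac{Z}{2}$)
$l = -9$ ($l = 3 + \frac{1}{3} \left(-36\right) = 3 - 12 = -9$)
$I{\left(S{\left(-2,3 \right)},30 \right)} l = \left(3 + \frac{1}{2} \cdot 30\right) \left(-9\right) = \left(3 + 15\right) \left(-9\right) = 18 \left(-9\right) = -162$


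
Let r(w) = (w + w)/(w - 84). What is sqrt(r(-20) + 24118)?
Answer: sqrt(4076007)/13 ≈ 155.30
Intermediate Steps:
r(w) = 2*w/(-84 + w) (r(w) = (2*w)/(-84 + w) = 2*w/(-84 + w))
sqrt(r(-20) + 24118) = sqrt(2*(-20)/(-84 - 20) + 24118) = sqrt(2*(-20)/(-104) + 24118) = sqrt(2*(-20)*(-1/104) + 24118) = sqrt(5/13 + 24118) = sqrt(313539/13) = sqrt(4076007)/13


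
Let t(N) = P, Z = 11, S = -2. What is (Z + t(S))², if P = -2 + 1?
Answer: 100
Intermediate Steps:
P = -1
t(N) = -1
(Z + t(S))² = (11 - 1)² = 10² = 100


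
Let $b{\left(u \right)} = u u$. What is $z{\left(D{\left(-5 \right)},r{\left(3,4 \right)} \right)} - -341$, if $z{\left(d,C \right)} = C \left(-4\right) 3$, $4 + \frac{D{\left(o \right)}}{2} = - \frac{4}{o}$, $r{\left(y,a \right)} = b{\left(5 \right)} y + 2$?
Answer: $-583$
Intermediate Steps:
$b{\left(u \right)} = u^{2}$
$r{\left(y,a \right)} = 2 + 25 y$ ($r{\left(y,a \right)} = 5^{2} y + 2 = 25 y + 2 = 2 + 25 y$)
$D{\left(o \right)} = -8 - \frac{8}{o}$ ($D{\left(o \right)} = -8 + 2 \left(- \frac{4}{o}\right) = -8 - \frac{8}{o}$)
$z{\left(d,C \right)} = - 12 C$ ($z{\left(d,C \right)} = - 4 C 3 = - 12 C$)
$z{\left(D{\left(-5 \right)},r{\left(3,4 \right)} \right)} - -341 = - 12 \left(2 + 25 \cdot 3\right) - -341 = - 12 \left(2 + 75\right) + 341 = \left(-12\right) 77 + 341 = -924 + 341 = -583$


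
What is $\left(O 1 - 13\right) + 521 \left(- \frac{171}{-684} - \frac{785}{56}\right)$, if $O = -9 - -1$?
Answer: $- \frac{402867}{56} \approx -7194.1$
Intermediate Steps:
$O = -8$ ($O = -9 + 1 = -8$)
$\left(O 1 - 13\right) + 521 \left(- \frac{171}{-684} - \frac{785}{56}\right) = \left(\left(-8\right) 1 - 13\right) + 521 \left(- \frac{171}{-684} - \frac{785}{56}\right) = \left(-8 - 13\right) + 521 \left(\left(-171\right) \left(- \frac{1}{684}\right) - \frac{785}{56}\right) = -21 + 521 \left(\frac{1}{4} - \frac{785}{56}\right) = -21 + 521 \left(- \frac{771}{56}\right) = -21 - \frac{401691}{56} = - \frac{402867}{56}$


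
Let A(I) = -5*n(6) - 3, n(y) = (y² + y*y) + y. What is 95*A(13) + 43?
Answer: -37292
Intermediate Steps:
n(y) = y + 2*y² (n(y) = (y² + y²) + y = 2*y² + y = y + 2*y²)
A(I) = -393 (A(I) = -30*(1 + 2*6) - 3 = -30*(1 + 12) - 3 = -30*13 - 3 = -5*78 - 3 = -390 - 3 = -393)
95*A(13) + 43 = 95*(-393) + 43 = -37335 + 43 = -37292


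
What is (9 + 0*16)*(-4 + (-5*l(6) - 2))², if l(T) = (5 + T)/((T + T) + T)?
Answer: 26569/36 ≈ 738.03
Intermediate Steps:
l(T) = (5 + T)/(3*T) (l(T) = (5 + T)/(2*T + T) = (5 + T)/((3*T)) = (5 + T)*(1/(3*T)) = (5 + T)/(3*T))
(9 + 0*16)*(-4 + (-5*l(6) - 2))² = (9 + 0*16)*(-4 + (-5*(5 + 6)/(3*6) - 2))² = (9 + 0)*(-4 + (-5*11/(3*6) - 2))² = 9*(-4 + (-5*11/18 - 2))² = 9*(-4 + (-55/18 - 2))² = 9*(-4 - 91/18)² = 9*(-163/18)² = 9*(26569/324) = 26569/36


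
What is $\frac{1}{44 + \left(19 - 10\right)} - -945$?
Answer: $\frac{50086}{53} \approx 945.02$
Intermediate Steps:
$\frac{1}{44 + \left(19 - 10\right)} - -945 = \frac{1}{44 + 9} + 945 = \frac{1}{53} + 945 = \frac{50086}{53}$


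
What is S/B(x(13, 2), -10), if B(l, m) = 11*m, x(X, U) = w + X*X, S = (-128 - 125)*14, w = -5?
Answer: 161/5 ≈ 32.200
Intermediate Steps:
S = -3542 (S = -253*14 = -3542)
x(X, U) = -5 + X² (x(X, U) = -5 + X*X = -5 + X²)
S/B(x(13, 2), -10) = -3542/(11*(-10)) = -3542/(-110) = -3542*(-1/110) = 161/5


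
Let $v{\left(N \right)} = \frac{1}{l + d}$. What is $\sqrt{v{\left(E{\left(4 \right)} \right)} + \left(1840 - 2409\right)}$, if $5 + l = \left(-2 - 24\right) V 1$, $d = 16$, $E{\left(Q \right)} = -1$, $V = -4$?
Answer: $\frac{i \sqrt{7524910}}{115} \approx 23.854 i$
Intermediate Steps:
$l = 99$ ($l = -5 + \left(-2 - 24\right) \left(-4\right) 1 = -5 + \left(-26\right) \left(-4\right) 1 = -5 + 104 \cdot 1 = -5 + 104 = 99$)
$v{\left(N \right)} = \frac{1}{115}$ ($v{\left(N \right)} = \frac{1}{99 + 16} = \frac{1}{115}$)
$\sqrt{v{\left(E{\left(4 \right)} \right)} + \left(1840 - 2409\right)} = \sqrt{\frac{1}{115} + \left(1840 - 2409\right)} = \sqrt{\frac{1}{115} - 569} = \sqrt{- \frac{65434}{115}} = \frac{i \sqrt{7524910}}{115}$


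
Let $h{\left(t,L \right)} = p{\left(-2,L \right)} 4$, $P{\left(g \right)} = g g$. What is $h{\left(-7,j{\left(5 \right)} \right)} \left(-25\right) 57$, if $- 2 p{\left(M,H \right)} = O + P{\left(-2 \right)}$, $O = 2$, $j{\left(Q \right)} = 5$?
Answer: $17100$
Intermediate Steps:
$P{\left(g \right)} = g^{2}$
$p{\left(M,H \right)} = -3$ ($p{\left(M,H \right)} = - \frac{2 + \left(-2\right)^{2}}{2} = - \frac{2 + 4}{2} = \left(- \frac{1}{2}\right) 6 = -3$)
$h{\left(t,L \right)} = -12$ ($h{\left(t,L \right)} = \left(-3\right) 4 = -12$)
$h{\left(-7,j{\left(5 \right)} \right)} \left(-25\right) 57 = \left(-12\right) \left(-25\right) 57 = 300 \cdot 57 = 17100$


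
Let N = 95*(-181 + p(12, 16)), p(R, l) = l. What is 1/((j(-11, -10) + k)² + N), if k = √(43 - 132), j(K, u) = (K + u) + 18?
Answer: I/(-15755*I + 6*√89) ≈ -6.3471e-5 + 2.2804e-7*I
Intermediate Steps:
j(K, u) = 18 + K + u
k = I*√89 (k = √(-89) = I*√89 ≈ 9.434*I)
N = -15675 (N = 95*(-181 + 16) = 95*(-165) = -15675)
1/((j(-11, -10) + k)² + N) = 1/(((18 - 11 - 10) + I*√89)² - 15675) = 1/((-3 + I*√89)² - 15675) = 1/(-15675 + (-3 + I*√89)²)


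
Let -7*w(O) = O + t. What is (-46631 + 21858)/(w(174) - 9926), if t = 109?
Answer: 173411/69765 ≈ 2.4856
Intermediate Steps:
w(O) = -109/7 - O/7 (w(O) = -(O + 109)/7 = -(109 + O)/7 = -109/7 - O/7)
(-46631 + 21858)/(w(174) - 9926) = (-46631 + 21858)/((-109/7 - 1/7*174) - 9926) = -24773/((-109/7 - 174/7) - 9926) = -24773/(-283/7 - 9926) = -24773/(-69765/7) = -24773*(-7/69765) = 173411/69765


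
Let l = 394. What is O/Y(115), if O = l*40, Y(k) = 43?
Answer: 15760/43 ≈ 366.51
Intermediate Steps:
O = 15760 (O = 394*40 = 15760)
O/Y(115) = 15760/43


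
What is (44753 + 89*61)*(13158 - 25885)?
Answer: -638666314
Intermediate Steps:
(44753 + 89*61)*(13158 - 25885) = (44753 + 5429)*(-12727) = 50182*(-12727) = -638666314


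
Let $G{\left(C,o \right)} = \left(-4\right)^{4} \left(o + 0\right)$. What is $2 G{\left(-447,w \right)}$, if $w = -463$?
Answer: $-237056$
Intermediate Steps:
$G{\left(C,o \right)} = 256 o$
$2 G{\left(-447,w \right)} = 2 \cdot 256 \left(-463\right) = 2 \left(-118528\right) = -237056$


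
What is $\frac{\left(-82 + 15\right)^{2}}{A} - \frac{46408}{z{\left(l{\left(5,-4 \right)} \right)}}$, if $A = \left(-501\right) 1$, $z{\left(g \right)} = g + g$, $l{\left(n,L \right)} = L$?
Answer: $\frac{2901812}{501} \approx 5792.0$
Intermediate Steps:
$z{\left(g \right)} = 2 g$
$A = -501$
$\frac{\left(-82 + 15\right)^{2}}{A} - \frac{46408}{z{\left(l{\left(5,-4 \right)} \right)}} = \frac{\left(-82 + 15\right)^{2}}{-501} - \frac{46408}{2 \left(-4\right)} = \left(-67\right)^{2} \left(- \frac{1}{501}\right) - \frac{46408}{-8} = 4489 \left(- \frac{1}{501}\right) - -5801 = - \frac{4489}{501} + 5801 = \frac{2901812}{501}$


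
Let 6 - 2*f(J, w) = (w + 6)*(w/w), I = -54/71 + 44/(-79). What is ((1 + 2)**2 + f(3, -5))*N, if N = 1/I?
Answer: -129007/14780 ≈ -8.7285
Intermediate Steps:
I = -7390/5609 (I = -54*1/71 + 44*(-1/79) = -54/71 - 44/79 = -7390/5609 ≈ -1.3175)
N = -5609/7390 (N = 1/(-7390/5609) = -5609/7390 ≈ -0.75900)
f(J, w) = -w/2 (f(J, w) = 3 - (w + 6)*w/w/2 = 3 - (6 + w)/2 = 3 + (-3 - w/2) = -w/2)
((1 + 2)**2 + f(3, -5))*N = ((1 + 2)**2 - 1/2*(-5))*(-5609/7390) = (3**2 + 5/2)*(-5609/7390) = (9 + 5/2)*(-5609/7390) = (23/2)*(-5609/7390) = -129007/14780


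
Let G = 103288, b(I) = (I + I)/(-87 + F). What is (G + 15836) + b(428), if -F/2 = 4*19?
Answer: 28469780/239 ≈ 1.1912e+5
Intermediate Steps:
F = -152 (F = -8*19 = -2*76 = -152)
b(I) = -2*I/239 (b(I) = (I + I)/(-87 - 152) = (2*I)/(-239) = (2*I)*(-1/239) = -2*I/239)
(G + 15836) + b(428) = (103288 + 15836) - 2/239*428 = 119124 - 856/239 = 28469780/239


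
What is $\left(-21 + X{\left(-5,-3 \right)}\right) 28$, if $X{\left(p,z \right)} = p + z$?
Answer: $-812$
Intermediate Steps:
$\left(-21 + X{\left(-5,-3 \right)}\right) 28 = \left(-21 - 8\right) 28 = \left(-29\right) 28 = -812$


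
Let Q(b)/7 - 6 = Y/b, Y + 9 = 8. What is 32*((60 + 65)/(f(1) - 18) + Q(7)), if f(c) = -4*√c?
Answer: 12432/11 ≈ 1130.2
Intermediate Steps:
Y = -1 (Y = -9 + 8 = -1)
Q(b) = 42 - 7/b (Q(b) = 42 + 7*(-1/b) = 42 - 7/b)
32*((60 + 65)/(f(1) - 18) + Q(7)) = 32*((60 + 65)/(-4*√1 - 18) + (42 - 7/7)) = 32*(125/(-4*1 - 18) + (42 - 7*⅐)) = 32*(125/(-4 - 18) + (42 - 1)) = 32*(125/(-22) + 41) = 32*(125*(-1/22) + 41) = 32*(-125/22 + 41) = 32*(777/22) = 12432/11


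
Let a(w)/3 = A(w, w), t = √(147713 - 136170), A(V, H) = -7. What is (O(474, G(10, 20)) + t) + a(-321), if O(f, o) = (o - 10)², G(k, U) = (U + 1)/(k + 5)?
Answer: 1324/25 + √11543 ≈ 160.40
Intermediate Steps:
t = √11543 ≈ 107.44
a(w) = -21 (a(w) = 3*(-7) = -21)
G(k, U) = (1 + U)/(5 + k)
O(f, o) = (-10 + o)²
(O(474, G(10, 20)) + t) + a(-321) = ((-10 + (1 + 20)/(5 + 10))² + √11543) - 21 = ((-10 + 21/15)² + √11543) - 21 = ((-10 + (1/15)*21)² + √11543) - 21 = ((-10 + 7/5)² + √11543) - 21 = ((-43/5)² + √11543) - 21 = (1849/25 + √11543) - 21 = 1324/25 + √11543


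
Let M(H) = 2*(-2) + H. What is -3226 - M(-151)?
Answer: -3071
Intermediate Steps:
M(H) = -4 + H
-3226 - M(-151) = -3226 - (-4 - 151) = -3226 - 1*(-155) = -3226 + 155 = -3071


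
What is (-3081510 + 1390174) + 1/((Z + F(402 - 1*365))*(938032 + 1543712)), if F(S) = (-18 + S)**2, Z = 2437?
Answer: -11744501390015231/6943919712 ≈ -1.6913e+6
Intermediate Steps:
(-3081510 + 1390174) + 1/((Z + F(402 - 1*365))*(938032 + 1543712)) = (-3081510 + 1390174) + 1/((2437 + (-18 + (402 - 1*365))**2)*(938032 + 1543712)) = -1691336 + 1/((2437 + (-18 + (402 - 365))**2)*2481744) = -1691336 + 1/((2437 + (-18 + 37)**2)*2481744) = -1691336 + 1/((2437 + 19**2)*2481744) = -1691336 + 1/((2437 + 361)*2481744) = -1691336 + 1/(2798*2481744) = -1691336 + 1/6943919712 = -11744501390015231/6943919712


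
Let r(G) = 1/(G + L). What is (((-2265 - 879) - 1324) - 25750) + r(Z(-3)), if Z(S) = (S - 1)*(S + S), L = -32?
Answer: -241745/8 ≈ -30218.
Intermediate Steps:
Z(S) = 2*S*(-1 + S) (Z(S) = (-1 + S)*(2*S) = 2*S*(-1 + S))
r(G) = 1/(-32 + G) (r(G) = 1/(G - 32) = 1/(-32 + G))
(((-2265 - 879) - 1324) - 25750) + r(Z(-3)) = (((-2265 - 879) - 1324) - 25750) + 1/(-32 + 2*(-3)*(-1 - 3)) = ((-3144 - 1324) - 25750) + 1/(-32 + 2*(-3)*(-4)) = (-4468 - 25750) + 1/(-32 + 24) = -30218 + 1/(-8) = -30218 - ⅛ = -241745/8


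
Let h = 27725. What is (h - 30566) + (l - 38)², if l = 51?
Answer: -2672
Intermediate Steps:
(h - 30566) + (l - 38)² = (27725 - 30566) + (51 - 38)² = -2841 + 13² = -2841 + 169 = -2672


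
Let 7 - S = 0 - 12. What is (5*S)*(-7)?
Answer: -665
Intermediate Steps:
S = 19 (S = 7 - (0 - 12) = 7 - 1*(-12) = 7 + 12 = 19)
(5*S)*(-7) = (5*19)*(-7) = 95*(-7) = -665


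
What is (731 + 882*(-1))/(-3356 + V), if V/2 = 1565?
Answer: 151/226 ≈ 0.66814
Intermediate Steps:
V = 3130 (V = 2*1565 = 3130)
(731 + 882*(-1))/(-3356 + V) = (731 + 882*(-1))/(-3356 + 3130) = (731 - 882)/(-226) = -151*(-1/226) = 151/226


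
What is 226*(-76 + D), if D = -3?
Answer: -17854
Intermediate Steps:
226*(-76 + D) = 226*(-76 - 3) = 226*(-79) = -17854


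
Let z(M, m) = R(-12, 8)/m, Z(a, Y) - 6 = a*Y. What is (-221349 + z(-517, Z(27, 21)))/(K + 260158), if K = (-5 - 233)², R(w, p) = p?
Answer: -126832969/181527546 ≈ -0.69870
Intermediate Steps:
Z(a, Y) = 6 + Y*a (Z(a, Y) = 6 + a*Y = 6 + Y*a)
z(M, m) = 8/m
K = 56644 (K = (-238)² = 56644)
(-221349 + z(-517, Z(27, 21)))/(K + 260158) = (-221349 + 8/(6 + 21*27))/(56644 + 260158) = (-221349 + 8/(6 + 567))/316802 = (-221349 + 8/573)*(1/316802) = -126832969/573*1/316802 = -126832969/181527546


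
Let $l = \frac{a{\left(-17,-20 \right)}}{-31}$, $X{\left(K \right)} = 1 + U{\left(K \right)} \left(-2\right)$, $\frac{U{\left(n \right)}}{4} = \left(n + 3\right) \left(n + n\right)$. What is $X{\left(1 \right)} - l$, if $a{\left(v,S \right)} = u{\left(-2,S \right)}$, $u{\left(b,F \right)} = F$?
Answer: $- \frac{1973}{31} \approx -63.645$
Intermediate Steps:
$a{\left(v,S \right)} = S$
$U{\left(n \right)} = 8 n \left(3 + n\right)$ ($U{\left(n \right)} = 4 \left(n + 3\right) \left(n + n\right) = 4 \left(3 + n\right) 2 n = 4 \cdot 2 n \left(3 + n\right) = 8 n \left(3 + n\right)$)
$X{\left(K \right)} = 1 - 16 K \left(3 + K\right)$ ($X{\left(K \right)} = 1 + 8 K \left(3 + K\right) \left(-2\right) = 1 - 16 K \left(3 + K\right)$)
$l = \frac{20}{31}$ ($l = - \frac{20}{-31} = \left(-20\right) \left(- \frac{1}{31}\right) = \frac{20}{31} \approx 0.64516$)
$X{\left(1 \right)} - l = \left(1 - 16 \left(3 + 1\right)\right) - \frac{20}{31} = \left(1 - 16 \cdot 4\right) - \frac{20}{31} = \left(1 - 64\right) - \frac{20}{31} = -63 - \frac{20}{31} = - \frac{1973}{31}$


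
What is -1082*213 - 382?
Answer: -230848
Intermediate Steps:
-1082*213 - 382 = -230466 - 382 = -230848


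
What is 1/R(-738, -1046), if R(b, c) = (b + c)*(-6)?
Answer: 1/10704 ≈ 9.3423e-5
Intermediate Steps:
R(b, c) = -6*b - 6*c
1/R(-738, -1046) = 1/(-6*(-738) - 6*(-1046)) = 1/(4428 + 6276) = 1/10704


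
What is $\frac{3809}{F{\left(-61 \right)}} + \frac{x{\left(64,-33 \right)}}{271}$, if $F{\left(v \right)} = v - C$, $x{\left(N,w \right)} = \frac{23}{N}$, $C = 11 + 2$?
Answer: $- \frac{33030797}{641728} \approx -51.472$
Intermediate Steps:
$C = 13$
$F{\left(v \right)} = -13 + v$ ($F{\left(v \right)} = v - 13 = -13 + v$)
$\frac{3809}{F{\left(-61 \right)}} + \frac{x{\left(64,-33 \right)}}{271} = \frac{3809}{-13 - 61} + \frac{23 \cdot \frac{1}{64}}{271} = \frac{3809}{-74} + 23 \cdot \frac{1}{64} \cdot \frac{1}{271} = 3809 \left(- \frac{1}{74}\right) + \frac{23}{64} \cdot \frac{1}{271} = - \frac{3809}{74} + \frac{23}{17344} = - \frac{33030797}{641728}$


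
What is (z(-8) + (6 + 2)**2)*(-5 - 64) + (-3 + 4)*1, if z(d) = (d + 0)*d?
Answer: -8831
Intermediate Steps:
z(d) = d**2 (z(d) = d*d = d**2)
(z(-8) + (6 + 2)**2)*(-5 - 64) + (-3 + 4)*1 = ((-8)**2 + (6 + 2)**2)*(-5 - 64) + (-3 + 4)*1 = (64 + 8**2)*(-69) + 1*1 = (64 + 64)*(-69) + 1 = 128*(-69) + 1 = -8832 + 1 = -8831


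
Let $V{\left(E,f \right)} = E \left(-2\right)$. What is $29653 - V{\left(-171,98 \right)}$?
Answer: $29311$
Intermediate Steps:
$V{\left(E,f \right)} = - 2 E$
$29653 - V{\left(-171,98 \right)} = 29653 - \left(-2\right) \left(-171\right) = 29653 - 342 = 29311$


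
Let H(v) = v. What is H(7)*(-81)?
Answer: -567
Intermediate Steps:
H(7)*(-81) = 7*(-81) = -567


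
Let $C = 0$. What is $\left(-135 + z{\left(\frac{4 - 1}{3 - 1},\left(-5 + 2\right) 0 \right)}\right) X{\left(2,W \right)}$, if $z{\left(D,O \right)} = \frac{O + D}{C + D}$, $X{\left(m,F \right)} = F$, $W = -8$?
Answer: $1072$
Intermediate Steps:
$z{\left(D,O \right)} = \frac{D + O}{D}$ ($z{\left(D,O \right)} = \frac{O + D}{0 + D} = \frac{D + O}{D}$)
$\left(-135 + z{\left(\frac{4 - 1}{3 - 1},\left(-5 + 2\right) 0 \right)}\right) X{\left(2,W \right)} = \left(-135 + \frac{\frac{4 - 1}{3 - 1} + \left(-5 + 2\right) 0}{\left(4 - 1\right) \frac{1}{3 - 1}}\right) \left(-8\right) = \left(-135 + \frac{\frac{3}{2} - 0}{3 \cdot \frac{1}{2}}\right) \left(-8\right) = \left(-135 + \frac{3 \cdot \frac{1}{2} + 0}{3 \cdot \frac{1}{2}}\right) \left(-8\right) = \left(-135 + \frac{\frac{3}{2} + 0}{\frac{3}{2}}\right) \left(-8\right) = \left(-135 + \frac{2}{3} \cdot \frac{3}{2}\right) \left(-8\right) = \left(-135 + 1\right) \left(-8\right) = \left(-134\right) \left(-8\right) = 1072$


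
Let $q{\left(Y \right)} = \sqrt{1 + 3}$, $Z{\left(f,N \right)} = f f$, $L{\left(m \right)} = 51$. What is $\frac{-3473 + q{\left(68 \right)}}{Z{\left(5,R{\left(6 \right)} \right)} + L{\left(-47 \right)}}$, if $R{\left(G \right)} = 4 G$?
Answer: $- \frac{3471}{76} \approx -45.671$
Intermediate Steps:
$Z{\left(f,N \right)} = f^{2}$
$q{\left(Y \right)} = 2$ ($q{\left(Y \right)} = \sqrt{4} = 2$)
$\frac{-3473 + q{\left(68 \right)}}{Z{\left(5,R{\left(6 \right)} \right)} + L{\left(-47 \right)}} = \frac{-3473 + 2}{5^{2} + 51} = - \frac{3471}{25 + 51} = - \frac{3471}{76}$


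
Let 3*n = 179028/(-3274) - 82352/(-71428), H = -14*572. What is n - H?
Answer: 700702632874/87695727 ≈ 7990.2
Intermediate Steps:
H = -8008
n = -1564748942/87695727 (n = (179028/(-3274) - 82352/(-71428))/3 = (179028*(-1/3274) - 82352*(-1/71428))/3 = (-89514/1637 + 20588/17857)/3 = (⅓)*(-1564748942/29231909) = -1564748942/87695727 ≈ -17.843)
n - H = -1564748942/87695727 - 1*(-8008) = -1564748942/87695727 + 8008 = 700702632874/87695727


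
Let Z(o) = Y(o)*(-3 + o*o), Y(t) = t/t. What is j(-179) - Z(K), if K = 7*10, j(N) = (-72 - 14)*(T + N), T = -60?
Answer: 15657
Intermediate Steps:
j(N) = 5160 - 86*N (j(N) = (-72 - 14)*(-60 + N) = -86*(-60 + N) = 5160 - 86*N)
Y(t) = 1
K = 70
Z(o) = -3 + o² (Z(o) = 1*(-3 + o*o) = 1*(-3 + o²) = -3 + o²)
j(-179) - Z(K) = (5160 - 86*(-179)) - (-3 + 70²) = (5160 + 15394) - (-3 + 4900) = 20554 - 1*4897 = 20554 - 4897 = 15657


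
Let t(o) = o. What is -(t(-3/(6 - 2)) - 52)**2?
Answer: -44521/16 ≈ -2782.6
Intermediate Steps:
-(t(-3/(6 - 2)) - 52)**2 = -(-3/(6 - 2) - 52)**2 = -(-3/(1*4) - 52)**2 = -(-3/4 - 52)**2 = -(-211/4)**2 = -1*44521/16 = -44521/16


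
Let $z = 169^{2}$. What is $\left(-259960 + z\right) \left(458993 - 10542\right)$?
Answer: $-103771112949$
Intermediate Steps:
$z = 28561$
$\left(-259960 + z\right) \left(458993 - 10542\right) = \left(-259960 + 28561\right) \left(458993 - 10542\right) = \left(-231399\right) 448451 = -103771112949$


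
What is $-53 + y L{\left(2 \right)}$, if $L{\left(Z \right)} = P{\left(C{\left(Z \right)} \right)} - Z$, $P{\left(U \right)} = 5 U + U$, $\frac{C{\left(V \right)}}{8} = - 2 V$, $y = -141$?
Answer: $27301$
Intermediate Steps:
$C{\left(V \right)} = - 16 V$ ($C{\left(V \right)} = 8 \left(- 2 V\right) = - 16 V$)
$P{\left(U \right)} = 6 U$
$L{\left(Z \right)} = - 97 Z$ ($L{\left(Z \right)} = 6 \left(- 16 Z\right) - Z = - 96 Z - Z = - 97 Z$)
$-53 + y L{\left(2 \right)} = -53 - 141 \left(\left(-97\right) 2\right) = -53 - -27354 = -53 + 27354 = 27301$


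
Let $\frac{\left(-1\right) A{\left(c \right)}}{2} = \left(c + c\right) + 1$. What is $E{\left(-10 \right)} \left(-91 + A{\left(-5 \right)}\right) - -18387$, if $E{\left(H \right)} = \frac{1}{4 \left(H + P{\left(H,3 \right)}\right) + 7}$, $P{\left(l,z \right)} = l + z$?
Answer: $\frac{1121680}{61} \approx 18388.0$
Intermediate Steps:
$A{\left(c \right)} = -2 - 4 c$ ($A{\left(c \right)} = - 2 \left(\left(c + c\right) + 1\right) = - 2 \left(2 c + 1\right) = - 2 \left(1 + 2 c\right) = -2 - 4 c$)
$E{\left(H \right)} = \frac{1}{19 + 8 H}$ ($E{\left(H \right)} = \frac{1}{4 \left(H + \left(H + 3\right)\right) + 7} = \frac{1}{4 \left(H + \left(3 + H\right)\right) + 7} = \frac{1}{4 \left(3 + 2 H\right) + 7} = \frac{1}{\left(12 + 8 H\right) + 7} = \frac{1}{19 + 8 H}$)
$E{\left(-10 \right)} \left(-91 + A{\left(-5 \right)}\right) - -18387 = \frac{-91 - -18}{19 + 8 \left(-10\right)} - -18387 = \frac{-91 + \left(-2 + 20\right)}{19 - 80} + 18387 = \frac{-91 + 18}{-61} + 18387 = \left(- \frac{1}{61}\right) \left(-73\right) + 18387 = \frac{73}{61} + 18387 = \frac{1121680}{61}$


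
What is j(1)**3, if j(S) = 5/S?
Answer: 125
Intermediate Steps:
j(1)**3 = (5/1)**3 = (5*1)**3 = 5**3 = 125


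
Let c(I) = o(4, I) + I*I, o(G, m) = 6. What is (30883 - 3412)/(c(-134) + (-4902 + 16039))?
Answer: 27471/29099 ≈ 0.94405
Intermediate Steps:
c(I) = 6 + I² (c(I) = 6 + I*I = 6 + I²)
(30883 - 3412)/(c(-134) + (-4902 + 16039)) = (30883 - 3412)/((6 + (-134)²) + (-4902 + 16039)) = 27471/((6 + 17956) + 11137) = 27471/(17962 + 11137) = 27471/29099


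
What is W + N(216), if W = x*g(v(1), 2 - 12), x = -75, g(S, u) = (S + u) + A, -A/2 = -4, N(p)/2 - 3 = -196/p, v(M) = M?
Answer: 2138/27 ≈ 79.185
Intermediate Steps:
N(p) = 6 - 392/p (N(p) = 6 + 2*(-196/p) = 6 - 392/p)
A = 8 (A = -2*(-4) = 8)
g(S, u) = 8 + S + u (g(S, u) = (S + u) + 8 = 8 + S + u)
W = 75 (W = -75*(8 + 1 + (2 - 12)) = -75*(8 + 1 - 10) = -75*(-1) = 75)
W + N(216) = 75 + (6 - 392/216) = 75 + (6 - 392*1/216) = 75 + (6 - 49/27) = 75 + 113/27 = 2138/27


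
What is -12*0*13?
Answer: 0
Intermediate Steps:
-12*0*13 = 0*13 = 0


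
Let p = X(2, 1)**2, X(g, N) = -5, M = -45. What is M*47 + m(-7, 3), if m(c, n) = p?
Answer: -2090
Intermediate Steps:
p = 25 (p = (-5)**2 = 25)
m(c, n) = 25
M*47 + m(-7, 3) = -45*47 + 25 = -2115 + 25 = -2090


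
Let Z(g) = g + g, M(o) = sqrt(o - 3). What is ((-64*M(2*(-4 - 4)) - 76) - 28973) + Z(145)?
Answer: -28759 - 64*I*sqrt(19) ≈ -28759.0 - 278.97*I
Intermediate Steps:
M(o) = sqrt(-3 + o)
Z(g) = 2*g
((-64*M(2*(-4 - 4)) - 76) - 28973) + Z(145) = ((-64*sqrt(-3 + 2*(-4 - 4)) - 76) - 28973) + 2*145 = ((-64*sqrt(-3 + 2*(-8)) - 76) - 28973) + 290 = ((-64*sqrt(-3 - 16) - 76) - 28973) + 290 = ((-64*I*sqrt(19) - 76) - 28973) + 290 = ((-76 - 64*I*sqrt(19)) - 28973) + 290 = (-29049 - 64*I*sqrt(19)) + 290 = -28759 - 64*I*sqrt(19)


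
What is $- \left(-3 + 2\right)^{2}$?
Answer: $-1$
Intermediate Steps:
$- \left(-3 + 2\right)^{2} = - \left(-1\right)^{2} = \left(-1\right) 1 = -1$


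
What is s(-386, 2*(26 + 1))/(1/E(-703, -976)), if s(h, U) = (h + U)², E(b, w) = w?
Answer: -107578624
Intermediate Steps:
s(h, U) = (U + h)²
s(-386, 2*(26 + 1))/(1/E(-703, -976)) = (2*(26 + 1) - 386)²/(1/(-976)) = (2*27 - 386)²/(-1/976) = (54 - 386)²*(-976) = (-332)²*(-976) = 110224*(-976) = -107578624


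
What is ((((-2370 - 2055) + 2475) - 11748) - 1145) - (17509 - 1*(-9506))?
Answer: -41858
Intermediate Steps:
((((-2370 - 2055) + 2475) - 11748) - 1145) - (17509 - 1*(-9506)) = (((-4425 + 2475) - 11748) - 1145) - (17509 + 9506) = ((-1950 - 11748) - 1145) - 1*27015 = (-13698 - 1145) - 27015 = -14843 - 27015 = -41858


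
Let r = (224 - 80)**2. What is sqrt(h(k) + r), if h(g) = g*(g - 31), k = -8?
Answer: 2*sqrt(5262) ≈ 145.08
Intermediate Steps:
h(g) = g*(-31 + g)
r = 20736 (r = 144**2 = 20736)
sqrt(h(k) + r) = sqrt(-8*(-31 - 8) + 20736) = sqrt(-8*(-39) + 20736) = sqrt(312 + 20736) = sqrt(21048) = 2*sqrt(5262)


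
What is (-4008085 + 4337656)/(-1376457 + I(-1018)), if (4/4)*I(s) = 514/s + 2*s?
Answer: -1694461/7087406 ≈ -0.23908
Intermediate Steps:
I(s) = 2*s + 514/s (I(s) = 514/s + 2*s = 2*s + 514/s)
(-4008085 + 4337656)/(-1376457 + I(-1018)) = (-4008085 + 4337656)/(-1376457 + (2*(-1018) + 514/(-1018))) = 329571/(-1376457 + (-2036 + 514*(-1/1018))) = 329571/(-1376457 + (-2036 - 257/509)) = 329571/(-1376457 - 1036581/509) = 329571/(-701653194/509) = 329571*(-509/701653194) = -1694461/7087406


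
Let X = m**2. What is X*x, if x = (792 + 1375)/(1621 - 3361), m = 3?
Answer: -6501/580 ≈ -11.209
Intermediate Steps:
X = 9 (X = 3**2 = 9)
x = -2167/1740 (x = 2167/(-1740) = 2167*(-1/1740) = -2167/1740 ≈ -1.2454)
X*x = 9*(-2167/1740) = -6501/580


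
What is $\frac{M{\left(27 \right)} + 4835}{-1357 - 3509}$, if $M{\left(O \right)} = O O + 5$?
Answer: $- \frac{5569}{4866} \approx -1.1445$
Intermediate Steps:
$M{\left(O \right)} = 5 + O^{2}$ ($M{\left(O \right)} = O^{2} + 5 = 5 + O^{2}$)
$\frac{M{\left(27 \right)} + 4835}{-1357 - 3509} = \frac{\left(5 + 27^{2}\right) + 4835}{-1357 - 3509} = \frac{\left(5 + 729\right) + 4835}{-4866} = \left(734 + 4835\right) \left(- \frac{1}{4866}\right) = 5569 \left(- \frac{1}{4866}\right) = - \frac{5569}{4866}$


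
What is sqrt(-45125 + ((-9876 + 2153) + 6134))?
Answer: I*sqrt(46714) ≈ 216.13*I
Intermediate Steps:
sqrt(-45125 + ((-9876 + 2153) + 6134)) = sqrt(-45125 + (-7723 + 6134)) = sqrt(-45125 - 1589) = sqrt(-46714) = I*sqrt(46714)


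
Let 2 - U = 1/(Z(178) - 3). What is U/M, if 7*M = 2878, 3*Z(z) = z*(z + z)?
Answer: 887005/182347202 ≈ 0.0048644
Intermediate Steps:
Z(z) = 2*z²/3 (Z(z) = (z*(z + z))/3 = (z*(2*z))/3 = (2*z²)/3 = 2*z²/3)
M = 2878/7 (M = (⅐)*2878 = 2878/7 ≈ 411.14)
U = 126715/63359 (U = 2 - 1/((⅔)*178² - 3) = 2 - 1/((⅔)*31684 - 3) = 2 - 1/(63368/3 - 3) = 2 - 1/63359/3 = 2 - 1*3/63359 = 2 - 3/63359 = 126715/63359 ≈ 2.0000)
U/M = 126715/(63359*(2878/7)) = (126715/63359)*(7/2878) = 887005/182347202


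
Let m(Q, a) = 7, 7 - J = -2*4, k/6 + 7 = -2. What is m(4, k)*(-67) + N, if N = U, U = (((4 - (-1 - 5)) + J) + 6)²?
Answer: 492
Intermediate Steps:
k = -54 (k = -42 + 6*(-2) = -42 - 12 = -54)
J = 15 (J = 7 - (-2)*4 = 7 - 1*(-8) = 7 + 8 = 15)
U = 961 (U = (((4 - (-1 - 5)) + 15) + 6)² = (((4 - 1*(-6)) + 15) + 6)² = (((4 + 6) + 15) + 6)² = ((10 + 15) + 6)² = (25 + 6)² = 31² = 961)
N = 961
m(4, k)*(-67) + N = 7*(-67) + 961 = -469 + 961 = 492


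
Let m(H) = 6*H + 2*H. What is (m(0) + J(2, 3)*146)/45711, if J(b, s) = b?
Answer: 292/45711 ≈ 0.0063880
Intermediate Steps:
m(H) = 8*H
(m(0) + J(2, 3)*146)/45711 = (8*0 + 2*146)/45711 = (0 + 292)*(1/45711) = 292*(1/45711) = 292/45711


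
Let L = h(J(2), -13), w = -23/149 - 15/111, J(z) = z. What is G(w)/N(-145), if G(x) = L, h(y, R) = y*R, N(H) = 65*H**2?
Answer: -2/105125 ≈ -1.9025e-5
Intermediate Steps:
w = -1596/5513 (w = -23*1/149 - 15*1/111 = -23/149 - 5/37 = -1596/5513 ≈ -0.28950)
h(y, R) = R*y
L = -26 (L = -13*2 = -26)
G(x) = -26
G(w)/N(-145) = -26/(65*(-145)**2) = -26/(65*21025) = -26/1366625 = -26*1/1366625 = -2/105125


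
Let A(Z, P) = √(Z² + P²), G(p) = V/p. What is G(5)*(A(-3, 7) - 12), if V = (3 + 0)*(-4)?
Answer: 144/5 - 12*√58/5 ≈ 10.522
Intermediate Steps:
V = -12 (V = 3*(-4) = -12)
G(p) = -12/p
A(Z, P) = √(P² + Z²)
G(5)*(A(-3, 7) - 12) = (-12/5)*(√(7² + (-3)²) - 12) = (-12*⅕)*(√(49 + 9) - 12) = -12*(√58 - 12)/5 = -12*(-12 + √58)/5 = 144/5 - 12*√58/5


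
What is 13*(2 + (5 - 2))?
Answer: 65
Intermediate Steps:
13*(2 + (5 - 2)) = 13*(2 + 3) = 13*5 = 65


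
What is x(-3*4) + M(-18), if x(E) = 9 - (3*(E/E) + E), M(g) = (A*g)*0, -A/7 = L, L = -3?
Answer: 18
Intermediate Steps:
A = 21 (A = -7*(-3) = 21)
M(g) = 0 (M(g) = (21*g)*0 = 0)
x(E) = 6 - E (x(E) = 9 - (3*1 + E) = 9 - (3 + E) = 9 + (-3 - E) = 6 - E)
x(-3*4) + M(-18) = (6 - (-3)*4) + 0 = (6 - 1*(-12)) + 0 = (6 + 12) + 0 = 18 + 0 = 18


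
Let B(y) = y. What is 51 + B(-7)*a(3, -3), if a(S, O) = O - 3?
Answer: 93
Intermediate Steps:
a(S, O) = -3 + O
51 + B(-7)*a(3, -3) = 51 - 7*(-3 - 3) = 51 - 7*(-6) = 51 + 42 = 93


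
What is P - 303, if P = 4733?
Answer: 4430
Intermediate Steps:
P - 303 = 4733 - 303 = 4430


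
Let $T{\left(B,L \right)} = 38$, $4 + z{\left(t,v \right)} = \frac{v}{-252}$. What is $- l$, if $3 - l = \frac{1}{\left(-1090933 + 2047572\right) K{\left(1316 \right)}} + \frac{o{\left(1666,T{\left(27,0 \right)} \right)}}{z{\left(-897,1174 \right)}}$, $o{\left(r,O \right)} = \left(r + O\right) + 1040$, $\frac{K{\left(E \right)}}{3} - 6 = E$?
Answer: $- \frac{1324181064139567}{4139287028934} \approx -319.91$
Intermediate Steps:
$z{\left(t,v \right)} = -4 - \frac{v}{252}$ ($z{\left(t,v \right)} = -4 + \frac{v}{-252} = -4 + v \left(- \frac{1}{252}\right) = -4 - \frac{v}{252}$)
$K{\left(E \right)} = 18 + 3 E$
$o{\left(r,O \right)} = 1040 + O + r$ ($o{\left(r,O \right)} = \left(O + r\right) + 1040 = 1040 + O + r$)
$l = \frac{1324181064139567}{4139287028934}$ ($l = 3 - \left(\frac{1}{\left(-1090933 + 2047572\right) \left(18 + 3 \cdot 1316\right)} + \frac{1040 + 38 + 1666}{-4 - \frac{587}{126}}\right) = 3 - \left(\frac{1}{956639 \left(18 + 3948\right)} + \frac{2744}{-4 - \frac{587}{126}}\right) = 3 - \left(\frac{1}{956639 \cdot 3966} + \frac{2744}{- \frac{1091}{126}}\right) = 3 - \left(\frac{1}{956639} \cdot \frac{1}{3966} + 2744 \left(- \frac{126}{1091}\right)\right) = 3 - \left(\frac{1}{3794030274} - \frac{345744}{1091}\right) = 3 - - \frac{1311763203052765}{4139287028934} = 3 + \frac{1311763203052765}{4139287028934} = \frac{1324181064139567}{4139287028934} \approx 319.91$)
$- l = \left(-1\right) \frac{1324181064139567}{4139287028934} = - \frac{1324181064139567}{4139287028934}$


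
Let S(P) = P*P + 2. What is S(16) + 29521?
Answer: 29779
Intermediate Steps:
S(P) = 2 + P**2 (S(P) = P**2 + 2 = 2 + P**2)
S(16) + 29521 = (2 + 16**2) + 29521 = (2 + 256) + 29521 = 258 + 29521 = 29779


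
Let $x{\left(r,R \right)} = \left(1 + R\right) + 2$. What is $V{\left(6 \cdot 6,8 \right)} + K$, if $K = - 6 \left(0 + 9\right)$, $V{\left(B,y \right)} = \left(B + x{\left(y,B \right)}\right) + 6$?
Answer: $27$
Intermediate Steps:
$x{\left(r,R \right)} = 3 + R$
$V{\left(B,y \right)} = 9 + 2 B$ ($V{\left(B,y \right)} = \left(B + \left(3 + B\right)\right) + 6 = \left(3 + 2 B\right) + 6 = 9 + 2 B$)
$K = -54$ ($K = \left(-6\right) 9 = -54$)
$V{\left(6 \cdot 6,8 \right)} + K = \left(9 + 2 \cdot 6 \cdot 6\right) - 54 = \left(9 + 2 \cdot 36\right) - 54 = \left(9 + 72\right) - 54 = 81 - 54 = 27$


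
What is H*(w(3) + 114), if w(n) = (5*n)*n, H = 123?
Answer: 19557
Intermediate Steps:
w(n) = 5*n²
H*(w(3) + 114) = 123*(5*3² + 114) = 123*(5*9 + 114) = 123*(45 + 114) = 123*159 = 19557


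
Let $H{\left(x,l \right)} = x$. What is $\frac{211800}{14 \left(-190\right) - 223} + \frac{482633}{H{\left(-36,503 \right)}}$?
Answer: $- \frac{466351913}{34596} \approx -13480.0$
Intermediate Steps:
$\frac{211800}{14 \left(-190\right) - 223} + \frac{482633}{H{\left(-36,503 \right)}} = \frac{211800}{14 \left(-190\right) - 223} + \frac{482633}{-36} = \frac{211800}{-2660 - 223} + 482633 \left(- \frac{1}{36}\right) = \frac{211800}{-2883} - \frac{482633}{36} = 211800 \left(- \frac{1}{2883}\right) - \frac{482633}{36} = - \frac{70600}{961} - \frac{482633}{36} = - \frac{466351913}{34596}$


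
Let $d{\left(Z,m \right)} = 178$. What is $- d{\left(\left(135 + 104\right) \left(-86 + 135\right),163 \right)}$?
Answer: $-178$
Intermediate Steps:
$- d{\left(\left(135 + 104\right) \left(-86 + 135\right),163 \right)} = \left(-1\right) 178 = -178$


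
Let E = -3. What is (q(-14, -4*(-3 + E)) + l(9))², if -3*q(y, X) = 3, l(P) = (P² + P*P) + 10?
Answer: 29241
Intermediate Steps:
l(P) = 10 + 2*P² (l(P) = (P² + P²) + 10 = 2*P² + 10 = 10 + 2*P²)
q(y, X) = -1 (q(y, X) = -⅓*3 = -1)
(q(-14, -4*(-3 + E)) + l(9))² = (-1 + (10 + 2*9²))² = (-1 + (10 + 2*81))² = (-1 + (10 + 162))² = (-1 + 172)² = 171² = 29241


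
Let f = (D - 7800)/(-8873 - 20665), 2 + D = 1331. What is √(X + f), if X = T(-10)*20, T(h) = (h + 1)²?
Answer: √17452228638/3282 ≈ 40.252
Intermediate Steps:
T(h) = (1 + h)²
D = 1329 (D = -2 + 1331 = 1329)
f = 719/3282 (f = (1329 - 7800)/(-8873 - 20665) = -6471/(-29538) = -6471*(-1/29538) = 719/3282 ≈ 0.21907)
X = 1620 (X = (1 - 10)²*20 = (-9)²*20 = 81*20 = 1620)
√(X + f) = √(1620 + 719/3282) = √(5317559/3282) = √17452228638/3282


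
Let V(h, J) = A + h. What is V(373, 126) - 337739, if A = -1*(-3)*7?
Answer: -337345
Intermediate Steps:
A = 21 (A = 3*7 = 21)
V(h, J) = 21 + h
V(373, 126) - 337739 = (21 + 373) - 337739 = 394 - 337739 = -337345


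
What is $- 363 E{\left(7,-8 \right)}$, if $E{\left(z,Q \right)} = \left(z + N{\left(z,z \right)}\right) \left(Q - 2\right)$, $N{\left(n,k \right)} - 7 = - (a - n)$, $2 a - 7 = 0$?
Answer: $63525$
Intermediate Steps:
$a = \frac{7}{2}$ ($a = \frac{7}{2} + \frac{1}{2} \cdot 0 = \frac{7}{2} + 0 = \frac{7}{2} \approx 3.5$)
$N{\left(n,k \right)} = \frac{7}{2} + n$ ($N{\left(n,k \right)} = 7 - \left(\frac{7}{2} - n\right) = 7 + \left(- \frac{7}{2} + n\right) = \frac{7}{2} + n$)
$E{\left(z,Q \right)} = \left(-2 + Q\right) \left(\frac{7}{2} + 2 z\right)$ ($E{\left(z,Q \right)} = \left(z + \left(\frac{7}{2} + z\right)\right) \left(Q - 2\right) = \left(\frac{7}{2} + 2 z\right) \left(-2 + Q\right) = \left(-2 + Q\right) \left(\frac{7}{2} + 2 z\right)$)
$- 363 E{\left(7,-8 \right)} = - 363 \left(-7 - 28 + \frac{7}{2} \left(-8\right) + 2 \left(-8\right) 7\right) = - 363 \left(-7 - 28 - 28 - 112\right) = \left(-363\right) \left(-175\right) = 63525$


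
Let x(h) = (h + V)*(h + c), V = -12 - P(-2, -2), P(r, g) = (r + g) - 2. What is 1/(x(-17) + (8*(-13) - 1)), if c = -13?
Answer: 1/585 ≈ 0.0017094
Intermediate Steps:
P(r, g) = -2 + g + r (P(r, g) = (g + r) - 2 = -2 + g + r)
V = -6 (V = -12 - (-2 - 2 - 2) = -12 - 1*(-6) = -12 + 6 = -6)
x(h) = (-13 + h)*(-6 + h) (x(h) = (h - 6)*(h - 13) = (-6 + h)*(-13 + h) = (-13 + h)*(-6 + h))
1/(x(-17) + (8*(-13) - 1)) = 1/((78 + (-17)² - 19*(-17)) + (8*(-13) - 1)) = 1/((78 + 289 + 323) + (-104 - 1)) = 1/(690 - 105) = 1/585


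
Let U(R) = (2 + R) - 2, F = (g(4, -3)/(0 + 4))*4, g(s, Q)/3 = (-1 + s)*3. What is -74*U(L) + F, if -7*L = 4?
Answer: 485/7 ≈ 69.286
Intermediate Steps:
L = -4/7 (L = -⅐*4 = -4/7 ≈ -0.57143)
g(s, Q) = -9 + 9*s (g(s, Q) = 3*((-1 + s)*3) = 3*(-3 + 3*s) = -9 + 9*s)
F = 27 (F = ((-9 + 9*4)/(0 + 4))*4 = ((-9 + 36)/4)*4 = ((¼)*27)*4 = (27/4)*4 = 27)
U(R) = R
-74*U(L) + F = -74*(-4/7) + 27 = 296/7 + 27 = 485/7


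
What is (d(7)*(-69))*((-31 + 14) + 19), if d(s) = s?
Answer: -966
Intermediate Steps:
(d(7)*(-69))*((-31 + 14) + 19) = (7*(-69))*((-31 + 14) + 19) = -483*(-17 + 19) = -483*2 = -966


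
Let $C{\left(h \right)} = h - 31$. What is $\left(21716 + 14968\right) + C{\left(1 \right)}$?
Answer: $36654$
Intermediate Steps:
$C{\left(h \right)} = -31 + h$
$\left(21716 + 14968\right) + C{\left(1 \right)} = \left(21716 + 14968\right) + \left(-31 + 1\right) = 36684 - 30 = 36654$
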